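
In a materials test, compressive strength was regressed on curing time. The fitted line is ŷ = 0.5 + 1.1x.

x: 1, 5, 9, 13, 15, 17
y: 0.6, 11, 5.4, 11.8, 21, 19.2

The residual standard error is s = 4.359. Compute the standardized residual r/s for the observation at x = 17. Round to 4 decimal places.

0.0000

ŷ = 0.5 + 1.1·17 = 19.2
r = 19.2 − 19.2 = 0
r/s = 0 / 4.359 = 0.0000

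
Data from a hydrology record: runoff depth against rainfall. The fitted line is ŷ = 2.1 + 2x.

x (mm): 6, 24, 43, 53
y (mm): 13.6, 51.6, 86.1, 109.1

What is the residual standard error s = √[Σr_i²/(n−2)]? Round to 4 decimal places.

x=6: ŷ = 2.1 + 2·6 = 14.1; r = 13.6 − 14.1 = -0.5
x=24: ŷ = 2.1 + 2·24 = 50.1; r = 51.6 − 50.1 = 1.5
x=43: ŷ = 2.1 + 2·43 = 88.1; r = 86.1 − 88.1 = -2
x=53: ŷ = 2.1 + 2·53 = 108.1; r = 109.1 − 108.1 = 1
SSE = 0.25 + 2.25 + 4 + 1 = 7.5
s = √(7.5/2) = √3.75 ≈ 1.9365

s = 1.9365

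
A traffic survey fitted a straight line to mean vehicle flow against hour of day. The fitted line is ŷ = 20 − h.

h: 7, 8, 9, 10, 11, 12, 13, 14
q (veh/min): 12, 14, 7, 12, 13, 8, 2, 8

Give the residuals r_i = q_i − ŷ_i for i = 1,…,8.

-1, 2, -4, 2, 4, 0, -5, 2

h=7: ŷ = 20 − 7 = 13; r = 12 − 13 = -1
h=8: ŷ = 20 − 8 = 12; r = 14 − 12 = 2
h=9: ŷ = 20 − 9 = 11; r = 7 − 11 = -4
h=10: ŷ = 20 − 10 = 10; r = 12 − 10 = 2
h=11: ŷ = 20 − 11 = 9; r = 13 − 9 = 4
h=12: ŷ = 20 − 12 = 8; r = 8 − 8 = 0
h=13: ŷ = 20 − 13 = 7; r = 2 − 7 = -5
h=14: ŷ = 20 − 14 = 6; r = 8 − 6 = 2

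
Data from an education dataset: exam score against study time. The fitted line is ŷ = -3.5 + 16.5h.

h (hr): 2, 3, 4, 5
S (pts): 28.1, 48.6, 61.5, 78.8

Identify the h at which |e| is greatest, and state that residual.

h=2: ŷ = -3.5 + 16.5·2 = 29.5; e = 28.1 − 29.5 = -1.4
h=3: ŷ = -3.5 + 16.5·3 = 46; e = 48.6 − 46 = 2.6
h=4: ŷ = -3.5 + 16.5·4 = 62.5; e = 61.5 − 62.5 = -1
h=5: ŷ = -3.5 + 16.5·5 = 79; e = 78.8 − 79 = -0.2
Largest |e| is 2.6 at h = 3, residual 2.6.

h = 3, e = 2.6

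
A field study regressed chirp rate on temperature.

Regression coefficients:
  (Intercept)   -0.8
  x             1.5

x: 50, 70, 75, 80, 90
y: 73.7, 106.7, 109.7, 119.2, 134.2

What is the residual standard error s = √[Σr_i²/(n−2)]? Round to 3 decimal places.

x=50: ŷ = -0.8 + 1.5·50 = 74.2; r = 73.7 − 74.2 = -0.5
x=70: ŷ = -0.8 + 1.5·70 = 104.2; r = 106.7 − 104.2 = 2.5
x=75: ŷ = -0.8 + 1.5·75 = 111.7; r = 109.7 − 111.7 = -2
x=80: ŷ = -0.8 + 1.5·80 = 119.2; r = 119.2 − 119.2 = 0
x=90: ŷ = -0.8 + 1.5·90 = 134.2; r = 134.2 − 134.2 = 0
SSE = 0.25 + 6.25 + 4 + 0 + 0 = 10.5
s = √(10.5/3) = √3.5 ≈ 1.871

s = 1.871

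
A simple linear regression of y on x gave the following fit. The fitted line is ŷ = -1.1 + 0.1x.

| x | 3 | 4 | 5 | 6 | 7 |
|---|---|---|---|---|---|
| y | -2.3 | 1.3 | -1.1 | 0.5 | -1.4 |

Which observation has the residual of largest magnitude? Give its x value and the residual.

x=3: ŷ = -1.1 + 0.1·3 = -0.8; e = -2.3 − (-0.8) = -1.5
x=4: ŷ = -1.1 + 0.1·4 = -0.7; e = 1.3 − (-0.7) = 2
x=5: ŷ = -1.1 + 0.1·5 = -0.6; e = -1.1 − (-0.6) = -0.5
x=6: ŷ = -1.1 + 0.1·6 = -0.5; e = 0.5 − (-0.5) = 1
x=7: ŷ = -1.1 + 0.1·7 = -0.4; e = -1.4 − (-0.4) = -1
Largest |e| is 2 at x = 4, residual 2.

x = 4, e = 2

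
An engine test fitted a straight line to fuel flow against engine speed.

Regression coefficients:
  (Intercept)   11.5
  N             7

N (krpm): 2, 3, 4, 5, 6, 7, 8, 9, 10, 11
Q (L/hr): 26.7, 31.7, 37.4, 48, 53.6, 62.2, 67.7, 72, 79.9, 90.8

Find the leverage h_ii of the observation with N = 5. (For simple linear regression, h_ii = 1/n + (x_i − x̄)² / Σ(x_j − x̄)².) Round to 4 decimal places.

N̄ = (2 + 3 + 4 + 5 + 6 + 7 + 8 + 9 + 10 + 11)/10 = 6.5
Σ(N − N̄)² = 20.25 + 12.25 + 6.25 + 2.25 + 0.25 + 0.25 + 2.25 + 6.25 + 12.25 + 20.25 = 82.5
h = 1/10 + (-1.5)²/82.5 = 0.1 + 0.0272727 = 0.1273

h = 0.1273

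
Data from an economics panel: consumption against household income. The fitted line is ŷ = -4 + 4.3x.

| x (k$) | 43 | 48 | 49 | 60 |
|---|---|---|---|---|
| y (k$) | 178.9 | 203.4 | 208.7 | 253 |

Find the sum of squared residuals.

x=43: ŷ = -4 + 4.3·43 = 180.9; r = 178.9 − 180.9 = -2
x=48: ŷ = -4 + 4.3·48 = 202.4; r = 203.4 − 202.4 = 1
x=49: ŷ = -4 + 4.3·49 = 206.7; r = 208.7 − 206.7 = 2
x=60: ŷ = -4 + 4.3·60 = 254; r = 253 − 254 = -1
SSE = 4 + 1 + 4 + 1 = 10

SSE = 10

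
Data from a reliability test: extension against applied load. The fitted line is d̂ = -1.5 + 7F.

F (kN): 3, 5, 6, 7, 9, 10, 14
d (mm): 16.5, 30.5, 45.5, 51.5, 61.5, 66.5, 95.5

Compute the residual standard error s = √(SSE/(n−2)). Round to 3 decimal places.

s = 3.578

F=3: d̂ = -1.5 + 7·3 = 19.5; r = 16.5 − 19.5 = -3
F=5: d̂ = -1.5 + 7·5 = 33.5; r = 30.5 − 33.5 = -3
F=6: d̂ = -1.5 + 7·6 = 40.5; r = 45.5 − 40.5 = 5
F=7: d̂ = -1.5 + 7·7 = 47.5; r = 51.5 − 47.5 = 4
F=9: d̂ = -1.5 + 7·9 = 61.5; r = 61.5 − 61.5 = 0
F=10: d̂ = -1.5 + 7·10 = 68.5; r = 66.5 − 68.5 = -2
F=14: d̂ = -1.5 + 7·14 = 96.5; r = 95.5 − 96.5 = -1
SSE = 9 + 9 + 25 + 16 + 0 + 4 + 1 = 64
s = √(64/5) = √12.8 ≈ 3.578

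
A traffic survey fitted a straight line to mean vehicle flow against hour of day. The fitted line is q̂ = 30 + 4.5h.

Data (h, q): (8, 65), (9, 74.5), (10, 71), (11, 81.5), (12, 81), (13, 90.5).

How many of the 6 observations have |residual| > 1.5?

h=8: q̂ = 30 + 4.5·8 = 66; r = 65 − 66 = -1
h=9: q̂ = 30 + 4.5·9 = 70.5; r = 74.5 − 70.5 = 4
h=10: q̂ = 30 + 4.5·10 = 75; r = 71 − 75 = -4
h=11: q̂ = 30 + 4.5·11 = 79.5; r = 81.5 − 79.5 = 2
h=12: q̂ = 30 + 4.5·12 = 84; r = 81 − 84 = -3
h=13: q̂ = 30 + 4.5·13 = 88.5; r = 90.5 − 88.5 = 2
|r| > 1.5: h=9 (|r|=4), h=10 (|r|=4), h=11 (|r|=2), h=12 (|r|=3), h=13 (|r|=2) → 5

5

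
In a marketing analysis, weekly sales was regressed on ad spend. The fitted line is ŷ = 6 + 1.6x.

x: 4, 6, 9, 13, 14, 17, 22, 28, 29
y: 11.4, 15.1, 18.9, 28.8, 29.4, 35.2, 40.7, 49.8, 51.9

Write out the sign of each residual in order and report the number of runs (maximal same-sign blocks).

x=4: ŷ = 6 + 1.6·4 = 12.4; r = 11.4 − 12.4 = -1
x=6: ŷ = 6 + 1.6·6 = 15.6; r = 15.1 − 15.6 = -0.5
x=9: ŷ = 6 + 1.6·9 = 20.4; r = 18.9 − 20.4 = -1.5
x=13: ŷ = 6 + 1.6·13 = 26.8; r = 28.8 − 26.8 = 2
x=14: ŷ = 6 + 1.6·14 = 28.4; r = 29.4 − 28.4 = 1
x=17: ŷ = 6 + 1.6·17 = 33.2; r = 35.2 − 33.2 = 2
x=22: ŷ = 6 + 1.6·22 = 41.2; r = 40.7 − 41.2 = -0.5
x=28: ŷ = 6 + 1.6·28 = 50.8; r = 49.8 − 50.8 = -1
x=29: ŷ = 6 + 1.6·29 = 52.4; r = 51.9 − 52.4 = -0.5
Signs: − − − + + + − − −
Runs: −×3, +×3, −×3 → 3

3 runs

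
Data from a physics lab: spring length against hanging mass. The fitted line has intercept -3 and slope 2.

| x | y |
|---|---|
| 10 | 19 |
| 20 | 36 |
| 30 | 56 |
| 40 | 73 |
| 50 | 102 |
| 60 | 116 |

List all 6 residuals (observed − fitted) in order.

x=10: ŷ = -3 + 2·10 = 17; r = 19 − 17 = 2
x=20: ŷ = -3 + 2·20 = 37; r = 36 − 37 = -1
x=30: ŷ = -3 + 2·30 = 57; r = 56 − 57 = -1
x=40: ŷ = -3 + 2·40 = 77; r = 73 − 77 = -4
x=50: ŷ = -3 + 2·50 = 97; r = 102 − 97 = 5
x=60: ŷ = -3 + 2·60 = 117; r = 116 − 117 = -1

2, -1, -1, -4, 5, -1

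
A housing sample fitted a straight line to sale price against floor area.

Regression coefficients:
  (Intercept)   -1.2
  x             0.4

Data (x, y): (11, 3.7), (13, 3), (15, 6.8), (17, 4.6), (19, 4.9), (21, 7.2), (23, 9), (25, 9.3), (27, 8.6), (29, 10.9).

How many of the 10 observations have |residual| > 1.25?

x=11: ŷ = -1.2 + 0.4·11 = 3.2; r = 3.7 − 3.2 = 0.5
x=13: ŷ = -1.2 + 0.4·13 = 4; r = 3 − 4 = -1
x=15: ŷ = -1.2 + 0.4·15 = 4.8; r = 6.8 − 4.8 = 2
x=17: ŷ = -1.2 + 0.4·17 = 5.6; r = 4.6 − 5.6 = -1
x=19: ŷ = -1.2 + 0.4·19 = 6.4; r = 4.9 − 6.4 = -1.5
x=21: ŷ = -1.2 + 0.4·21 = 7.2; r = 7.2 − 7.2 = 0
x=23: ŷ = -1.2 + 0.4·23 = 8; r = 9 − 8 = 1
x=25: ŷ = -1.2 + 0.4·25 = 8.8; r = 9.3 − 8.8 = 0.5
x=27: ŷ = -1.2 + 0.4·27 = 9.6; r = 8.6 − 9.6 = -1
x=29: ŷ = -1.2 + 0.4·29 = 10.4; r = 10.9 − 10.4 = 0.5
|r| > 1.25: x=15 (|r|=2), x=19 (|r|=1.5) → 2

2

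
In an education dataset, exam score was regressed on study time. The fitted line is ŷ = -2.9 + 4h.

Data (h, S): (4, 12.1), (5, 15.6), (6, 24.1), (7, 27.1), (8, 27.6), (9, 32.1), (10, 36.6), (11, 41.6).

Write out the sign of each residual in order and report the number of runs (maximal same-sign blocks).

4 runs

h=4: ŷ = -2.9 + 4·4 = 13.1; e = 12.1 − 13.1 = -1
h=5: ŷ = -2.9 + 4·5 = 17.1; e = 15.6 − 17.1 = -1.5
h=6: ŷ = -2.9 + 4·6 = 21.1; e = 24.1 − 21.1 = 3
h=7: ŷ = -2.9 + 4·7 = 25.1; e = 27.1 − 25.1 = 2
h=8: ŷ = -2.9 + 4·8 = 29.1; e = 27.6 − 29.1 = -1.5
h=9: ŷ = -2.9 + 4·9 = 33.1; e = 32.1 − 33.1 = -1
h=10: ŷ = -2.9 + 4·10 = 37.1; e = 36.6 − 37.1 = -0.5
h=11: ŷ = -2.9 + 4·11 = 41.1; e = 41.6 − 41.1 = 0.5
Signs: − − + + − − − +
Runs: −×2, +×2, −×3, +×1 → 4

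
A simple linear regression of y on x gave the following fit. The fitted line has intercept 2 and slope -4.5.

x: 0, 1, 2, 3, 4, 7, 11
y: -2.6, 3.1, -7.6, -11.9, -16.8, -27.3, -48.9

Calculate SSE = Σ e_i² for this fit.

SSE = 60.48

x=0: ŷ = 2 − 4.5·0 = 2; e = -2.6 − 2 = -4.6
x=1: ŷ = 2 − 4.5·1 = -2.5; e = 3.1 − (-2.5) = 5.6
x=2: ŷ = 2 − 4.5·2 = -7; e = -7.6 − (-7) = -0.6
x=3: ŷ = 2 − 4.5·3 = -11.5; e = -11.9 − (-11.5) = -0.4
x=4: ŷ = 2 − 4.5·4 = -16; e = -16.8 − (-16) = -0.8
x=7: ŷ = 2 − 4.5·7 = -29.5; e = -27.3 − (-29.5) = 2.2
x=11: ŷ = 2 − 4.5·11 = -47.5; e = -48.9 − (-47.5) = -1.4
SSE = 21.16 + 31.36 + 0.36 + 0.16 + 0.64 + 4.84 + 1.96 = 60.48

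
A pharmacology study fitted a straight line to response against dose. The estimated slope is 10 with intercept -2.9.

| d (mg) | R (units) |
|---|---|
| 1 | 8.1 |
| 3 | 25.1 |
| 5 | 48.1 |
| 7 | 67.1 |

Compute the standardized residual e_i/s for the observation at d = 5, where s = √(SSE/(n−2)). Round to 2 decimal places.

d=1: ŷ = -2.9 + 10·1 = 7.1; e = 8.1 − 7.1 = 1
d=3: ŷ = -2.9 + 10·3 = 27.1; e = 25.1 − 27.1 = -2
d=5: ŷ = -2.9 + 10·5 = 47.1; e = 48.1 − 47.1 = 1
d=7: ŷ = -2.9 + 10·7 = 67.1; e = 67.1 − 67.1 = 0
SSE = 1 + 4 + 1 + 0 = 6
s = √(6/2) = 1.73205
e/s = 1 / 1.73205 = 0.58

0.58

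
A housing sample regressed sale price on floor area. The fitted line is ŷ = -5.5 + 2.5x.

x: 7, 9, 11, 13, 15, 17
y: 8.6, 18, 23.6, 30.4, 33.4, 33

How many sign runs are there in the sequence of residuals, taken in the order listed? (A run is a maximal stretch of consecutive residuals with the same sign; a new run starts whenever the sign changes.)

3 runs

x=7: ŷ = -5.5 + 2.5·7 = 12; e = 8.6 − 12 = -3.4
x=9: ŷ = -5.5 + 2.5·9 = 17; e = 18 − 17 = 1
x=11: ŷ = -5.5 + 2.5·11 = 22; e = 23.6 − 22 = 1.6
x=13: ŷ = -5.5 + 2.5·13 = 27; e = 30.4 − 27 = 3.4
x=15: ŷ = -5.5 + 2.5·15 = 32; e = 33.4 − 32 = 1.4
x=17: ŷ = -5.5 + 2.5·17 = 37; e = 33 − 37 = -4
Signs: − + + + + −
Runs: −×1, +×4, −×1 → 3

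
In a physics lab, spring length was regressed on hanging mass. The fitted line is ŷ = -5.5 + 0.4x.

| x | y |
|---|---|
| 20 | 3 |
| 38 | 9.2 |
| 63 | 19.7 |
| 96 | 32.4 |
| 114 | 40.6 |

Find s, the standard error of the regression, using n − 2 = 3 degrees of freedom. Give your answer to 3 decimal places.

s = 0.577

x=20: ŷ = -5.5 + 0.4·20 = 2.5; e = 3 − 2.5 = 0.5
x=38: ŷ = -5.5 + 0.4·38 = 9.7; e = 9.2 − 9.7 = -0.5
x=63: ŷ = -5.5 + 0.4·63 = 19.7; e = 19.7 − 19.7 = 0
x=96: ŷ = -5.5 + 0.4·96 = 32.9; e = 32.4 − 32.9 = -0.5
x=114: ŷ = -5.5 + 0.4·114 = 40.1; e = 40.6 − 40.1 = 0.5
SSE = 0.25 + 0.25 + 0 + 0.25 + 0.25 = 1
s = √(1/3) = √0.333333 ≈ 0.577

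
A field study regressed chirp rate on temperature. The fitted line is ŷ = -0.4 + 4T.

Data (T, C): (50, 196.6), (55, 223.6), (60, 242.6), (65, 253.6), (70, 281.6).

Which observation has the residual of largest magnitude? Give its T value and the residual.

T=50: ŷ = -0.4 + 4·50 = 199.6; e = 196.6 − 199.6 = -3
T=55: ŷ = -0.4 + 4·55 = 219.6; e = 223.6 − 219.6 = 4
T=60: ŷ = -0.4 + 4·60 = 239.6; e = 242.6 − 239.6 = 3
T=65: ŷ = -0.4 + 4·65 = 259.6; e = 253.6 − 259.6 = -6
T=70: ŷ = -0.4 + 4·70 = 279.6; e = 281.6 − 279.6 = 2
Largest |e| is 6 at T = 65, residual -6.

T = 65, e = -6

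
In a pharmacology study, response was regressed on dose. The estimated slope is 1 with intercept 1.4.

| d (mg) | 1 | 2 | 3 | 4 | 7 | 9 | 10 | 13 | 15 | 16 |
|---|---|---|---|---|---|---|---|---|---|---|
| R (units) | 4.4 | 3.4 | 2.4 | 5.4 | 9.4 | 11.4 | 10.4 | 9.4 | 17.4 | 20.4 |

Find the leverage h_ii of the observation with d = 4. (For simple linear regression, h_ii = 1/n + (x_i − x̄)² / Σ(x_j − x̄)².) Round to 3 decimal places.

d̄ = (1 + 2 + 3 + 4 + 7 + 9 + 10 + 13 + 15 + 16)/10 = 8
Σ(d − d̄)² = 49 + 36 + 25 + 16 + 1 + 1 + 4 + 25 + 49 + 64 = 270
h = 1/10 + (-4)²/270 = 0.1 + 0.0592593 = 0.159

h = 0.159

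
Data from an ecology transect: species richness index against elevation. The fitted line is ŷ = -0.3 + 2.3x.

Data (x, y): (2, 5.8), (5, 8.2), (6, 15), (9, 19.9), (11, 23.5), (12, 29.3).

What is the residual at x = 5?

ŷ = -0.3 + 2.3·5 = 11.2
r = 8.2 − 11.2 = -3

r = -3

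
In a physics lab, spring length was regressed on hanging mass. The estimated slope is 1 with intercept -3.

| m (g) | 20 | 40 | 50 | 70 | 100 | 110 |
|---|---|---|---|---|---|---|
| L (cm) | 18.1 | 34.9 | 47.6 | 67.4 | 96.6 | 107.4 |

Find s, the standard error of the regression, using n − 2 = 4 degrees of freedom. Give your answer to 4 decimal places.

s = 1.2708

m=20: L̂ = -3 + 20 = 17; r = 18.1 − 17 = 1.1
m=40: L̂ = -3 + 40 = 37; r = 34.9 − 37 = -2.1
m=50: L̂ = -3 + 50 = 47; r = 47.6 − 47 = 0.6
m=70: L̂ = -3 + 70 = 67; r = 67.4 − 67 = 0.4
m=100: L̂ = -3 + 100 = 97; r = 96.6 − 97 = -0.4
m=110: L̂ = -3 + 110 = 107; r = 107.4 − 107 = 0.4
SSE = 1.21 + 4.41 + 0.36 + 0.16 + 0.16 + 0.16 = 6.46
s = √(6.46/4) = √1.615 ≈ 1.2708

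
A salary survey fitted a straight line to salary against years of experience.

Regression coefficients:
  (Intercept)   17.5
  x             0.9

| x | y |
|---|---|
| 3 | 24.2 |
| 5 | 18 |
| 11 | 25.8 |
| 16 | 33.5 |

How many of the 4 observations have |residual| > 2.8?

x=3: ŷ = 17.5 + 0.9·3 = 20.2; r = 24.2 − 20.2 = 4
x=5: ŷ = 17.5 + 0.9·5 = 22; r = 18 − 22 = -4
x=11: ŷ = 17.5 + 0.9·11 = 27.4; r = 25.8 − 27.4 = -1.6
x=16: ŷ = 17.5 + 0.9·16 = 31.9; r = 33.5 − 31.9 = 1.6
|r| > 2.8: x=3 (|r|=4), x=5 (|r|=4) → 2

2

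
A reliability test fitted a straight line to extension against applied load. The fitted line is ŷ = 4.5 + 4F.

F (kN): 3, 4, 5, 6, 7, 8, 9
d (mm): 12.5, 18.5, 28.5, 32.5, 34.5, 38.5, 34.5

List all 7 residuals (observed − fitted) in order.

-4, -2, 4, 4, 2, 2, -6

F=3: ŷ = 4.5 + 4·3 = 16.5; e = 12.5 − 16.5 = -4
F=4: ŷ = 4.5 + 4·4 = 20.5; e = 18.5 − 20.5 = -2
F=5: ŷ = 4.5 + 4·5 = 24.5; e = 28.5 − 24.5 = 4
F=6: ŷ = 4.5 + 4·6 = 28.5; e = 32.5 − 28.5 = 4
F=7: ŷ = 4.5 + 4·7 = 32.5; e = 34.5 − 32.5 = 2
F=8: ŷ = 4.5 + 4·8 = 36.5; e = 38.5 − 36.5 = 2
F=9: ŷ = 4.5 + 4·9 = 40.5; e = 34.5 − 40.5 = -6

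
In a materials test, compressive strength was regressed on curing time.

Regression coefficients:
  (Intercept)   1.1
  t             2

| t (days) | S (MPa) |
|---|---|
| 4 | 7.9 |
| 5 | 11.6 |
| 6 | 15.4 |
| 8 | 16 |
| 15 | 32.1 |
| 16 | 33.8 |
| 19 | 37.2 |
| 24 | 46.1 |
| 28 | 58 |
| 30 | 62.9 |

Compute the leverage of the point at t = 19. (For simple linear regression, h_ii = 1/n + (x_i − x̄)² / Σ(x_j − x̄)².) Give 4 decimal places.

t̄ = (4 + 5 + 6 + 8 + 15 + 16 + 19 + 24 + 28 + 30)/10 = 15.5
Σ(t − t̄)² = 132.25 + 110.25 + 90.25 + 56.25 + 0.25 + 0.25 + 12.25 + 72.25 + 156.25 + 210.25 = 840.5
h = 1/10 + (3.5)²/840.5 = 0.1 + 0.0145747 = 0.1146

h = 0.1146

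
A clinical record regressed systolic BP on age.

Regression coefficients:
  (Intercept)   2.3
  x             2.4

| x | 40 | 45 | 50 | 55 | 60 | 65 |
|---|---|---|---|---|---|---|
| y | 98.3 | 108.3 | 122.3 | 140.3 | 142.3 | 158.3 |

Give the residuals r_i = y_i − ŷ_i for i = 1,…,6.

x=40: ŷ = 2.3 + 2.4·40 = 98.3; r = 98.3 − 98.3 = 0
x=45: ŷ = 2.3 + 2.4·45 = 110.3; r = 108.3 − 110.3 = -2
x=50: ŷ = 2.3 + 2.4·50 = 122.3; r = 122.3 − 122.3 = 0
x=55: ŷ = 2.3 + 2.4·55 = 134.3; r = 140.3 − 134.3 = 6
x=60: ŷ = 2.3 + 2.4·60 = 146.3; r = 142.3 − 146.3 = -4
x=65: ŷ = 2.3 + 2.4·65 = 158.3; r = 158.3 − 158.3 = 0

0, -2, 0, 6, -4, 0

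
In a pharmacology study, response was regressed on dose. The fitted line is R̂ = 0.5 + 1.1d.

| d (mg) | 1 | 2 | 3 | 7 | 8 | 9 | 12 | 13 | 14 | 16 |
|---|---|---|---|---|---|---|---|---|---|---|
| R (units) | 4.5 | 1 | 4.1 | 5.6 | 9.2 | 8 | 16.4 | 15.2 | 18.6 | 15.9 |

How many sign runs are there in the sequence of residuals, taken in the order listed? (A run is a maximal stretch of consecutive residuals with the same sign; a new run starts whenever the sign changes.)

d=1: R̂ = 0.5 + 1.1·1 = 1.6; e = 4.5 − 1.6 = 2.9
d=2: R̂ = 0.5 + 1.1·2 = 2.7; e = 1 − 2.7 = -1.7
d=3: R̂ = 0.5 + 1.1·3 = 3.8; e = 4.1 − 3.8 = 0.3
d=7: R̂ = 0.5 + 1.1·7 = 8.2; e = 5.6 − 8.2 = -2.6
d=8: R̂ = 0.5 + 1.1·8 = 9.3; e = 9.2 − 9.3 = -0.1
d=9: R̂ = 0.5 + 1.1·9 = 10.4; e = 8 − 10.4 = -2.4
d=12: R̂ = 0.5 + 1.1·12 = 13.7; e = 16.4 − 13.7 = 2.7
d=13: R̂ = 0.5 + 1.1·13 = 14.8; e = 15.2 − 14.8 = 0.4
d=14: R̂ = 0.5 + 1.1·14 = 15.9; e = 18.6 − 15.9 = 2.7
d=16: R̂ = 0.5 + 1.1·16 = 18.1; e = 15.9 − 18.1 = -2.2
Signs: + − + − − − + + + −
Runs: +×1, −×1, +×1, −×3, +×3, −×1 → 6

6 runs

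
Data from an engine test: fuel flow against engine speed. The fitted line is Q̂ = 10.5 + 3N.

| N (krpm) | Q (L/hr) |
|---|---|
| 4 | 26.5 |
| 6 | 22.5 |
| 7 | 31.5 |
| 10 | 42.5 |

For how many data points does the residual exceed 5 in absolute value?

1

N=4: Q̂ = 10.5 + 3·4 = 22.5; r = 26.5 − 22.5 = 4
N=6: Q̂ = 10.5 + 3·6 = 28.5; r = 22.5 − 28.5 = -6
N=7: Q̂ = 10.5 + 3·7 = 31.5; r = 31.5 − 31.5 = 0
N=10: Q̂ = 10.5 + 3·10 = 40.5; r = 42.5 − 40.5 = 2
|r| > 5: N=6 (|r|=6) → 1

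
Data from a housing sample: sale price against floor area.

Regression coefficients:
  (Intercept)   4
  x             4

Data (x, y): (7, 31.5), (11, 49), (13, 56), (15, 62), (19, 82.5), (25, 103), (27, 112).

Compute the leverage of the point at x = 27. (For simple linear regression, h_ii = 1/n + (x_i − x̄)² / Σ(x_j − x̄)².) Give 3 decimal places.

h = 0.470

x̄ = (7 + 11 + 13 + 15 + 19 + 25 + 27)/7 = 16.7143
Σ(x − x̄)² = 94.3673 + 32.6531 + 13.7959 + 2.93878 + 5.22449 + 68.6531 + 105.796 = 323.429
h = 1/7 + (10.2857)²/323.429 = 0.142857 + 0.327108 = 0.470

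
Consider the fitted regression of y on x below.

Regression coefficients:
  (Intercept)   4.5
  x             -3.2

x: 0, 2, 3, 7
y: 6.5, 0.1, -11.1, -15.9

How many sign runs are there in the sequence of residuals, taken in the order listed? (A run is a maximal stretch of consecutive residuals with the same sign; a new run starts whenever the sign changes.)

x=0: ŷ = 4.5 − 3.2·0 = 4.5; r = 6.5 − 4.5 = 2
x=2: ŷ = 4.5 − 3.2·2 = -1.9; r = 0.1 − (-1.9) = 2
x=3: ŷ = 4.5 − 3.2·3 = -5.1; r = -11.1 − (-5.1) = -6
x=7: ŷ = 4.5 − 3.2·7 = -17.9; r = -15.9 − (-17.9) = 2
Signs: + + − +
Runs: +×2, −×1, +×1 → 3

3 runs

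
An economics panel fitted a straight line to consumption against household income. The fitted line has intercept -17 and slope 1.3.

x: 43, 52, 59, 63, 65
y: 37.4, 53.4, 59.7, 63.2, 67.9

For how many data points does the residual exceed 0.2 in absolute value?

4

x=43: ŷ = -17 + 1.3·43 = 38.9; r = 37.4 − 38.9 = -1.5
x=52: ŷ = -17 + 1.3·52 = 50.6; r = 53.4 − 50.6 = 2.8
x=59: ŷ = -17 + 1.3·59 = 59.7; r = 59.7 − 59.7 = 0
x=63: ŷ = -17 + 1.3·63 = 64.9; r = 63.2 − 64.9 = -1.7
x=65: ŷ = -17 + 1.3·65 = 67.5; r = 67.9 − 67.5 = 0.4
|r| > 0.2: x=43 (|r|=1.5), x=52 (|r|=2.8), x=63 (|r|=1.7), x=65 (|r|=0.4) → 4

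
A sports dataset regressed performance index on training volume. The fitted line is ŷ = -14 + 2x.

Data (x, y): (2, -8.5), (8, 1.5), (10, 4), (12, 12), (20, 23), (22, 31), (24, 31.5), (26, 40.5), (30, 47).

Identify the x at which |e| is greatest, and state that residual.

x=2: ŷ = -14 + 2·2 = -10; e = -8.5 − (-10) = 1.5
x=8: ŷ = -14 + 2·8 = 2; e = 1.5 − 2 = -0.5
x=10: ŷ = -14 + 2·10 = 6; e = 4 − 6 = -2
x=12: ŷ = -14 + 2·12 = 10; e = 12 − 10 = 2
x=20: ŷ = -14 + 2·20 = 26; e = 23 − 26 = -3
x=22: ŷ = -14 + 2·22 = 30; e = 31 − 30 = 1
x=24: ŷ = -14 + 2·24 = 34; e = 31.5 − 34 = -2.5
x=26: ŷ = -14 + 2·26 = 38; e = 40.5 − 38 = 2.5
x=30: ŷ = -14 + 2·30 = 46; e = 47 − 46 = 1
Largest |e| is 3 at x = 20, residual -3.

x = 20, e = -3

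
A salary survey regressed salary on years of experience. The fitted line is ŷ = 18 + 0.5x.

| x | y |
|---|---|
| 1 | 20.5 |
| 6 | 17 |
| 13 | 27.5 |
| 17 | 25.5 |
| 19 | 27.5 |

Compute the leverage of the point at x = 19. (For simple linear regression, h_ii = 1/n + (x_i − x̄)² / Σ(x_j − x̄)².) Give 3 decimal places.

x̄ = (1 + 6 + 13 + 17 + 19)/5 = 11.2
Σ(x − x̄)² = 104.04 + 27.04 + 3.24 + 33.64 + 60.84 = 228.8
h = 1/5 + (7.8)²/228.8 = 0.2 + 0.265909 = 0.466

h = 0.466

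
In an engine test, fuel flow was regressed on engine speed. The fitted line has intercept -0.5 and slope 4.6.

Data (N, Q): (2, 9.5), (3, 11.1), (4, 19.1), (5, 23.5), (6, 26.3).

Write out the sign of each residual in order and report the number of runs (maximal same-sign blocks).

N=2: ŷ = -0.5 + 4.6·2 = 8.7; r = 9.5 − 8.7 = 0.8
N=3: ŷ = -0.5 + 4.6·3 = 13.3; r = 11.1 − 13.3 = -2.2
N=4: ŷ = -0.5 + 4.6·4 = 17.9; r = 19.1 − 17.9 = 1.2
N=5: ŷ = -0.5 + 4.6·5 = 22.5; r = 23.5 − 22.5 = 1
N=6: ŷ = -0.5 + 4.6·6 = 27.1; r = 26.3 − 27.1 = -0.8
Signs: + − + + −
Runs: +×1, −×1, +×2, −×1 → 4

4 runs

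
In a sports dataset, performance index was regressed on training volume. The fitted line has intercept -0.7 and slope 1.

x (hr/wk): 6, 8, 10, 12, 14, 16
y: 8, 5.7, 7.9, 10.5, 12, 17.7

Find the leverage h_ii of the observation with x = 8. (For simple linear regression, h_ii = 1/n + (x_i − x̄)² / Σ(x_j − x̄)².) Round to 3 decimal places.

x̄ = (6 + 8 + 10 + 12 + 14 + 16)/6 = 11
Σ(x − x̄)² = 25 + 9 + 1 + 1 + 9 + 25 = 70
h = 1/6 + (-3)²/70 = 0.166667 + 0.128571 = 0.295

h = 0.295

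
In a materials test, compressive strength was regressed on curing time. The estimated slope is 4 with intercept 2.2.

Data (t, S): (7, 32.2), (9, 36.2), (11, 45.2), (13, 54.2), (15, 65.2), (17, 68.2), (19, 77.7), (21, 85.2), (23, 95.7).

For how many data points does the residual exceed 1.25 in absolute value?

t=7: ŷ = 2.2 + 4·7 = 30.2; e = 32.2 − 30.2 = 2
t=9: ŷ = 2.2 + 4·9 = 38.2; e = 36.2 − 38.2 = -2
t=11: ŷ = 2.2 + 4·11 = 46.2; e = 45.2 − 46.2 = -1
t=13: ŷ = 2.2 + 4·13 = 54.2; e = 54.2 − 54.2 = 0
t=15: ŷ = 2.2 + 4·15 = 62.2; e = 65.2 − 62.2 = 3
t=17: ŷ = 2.2 + 4·17 = 70.2; e = 68.2 − 70.2 = -2
t=19: ŷ = 2.2 + 4·19 = 78.2; e = 77.7 − 78.2 = -0.5
t=21: ŷ = 2.2 + 4·21 = 86.2; e = 85.2 − 86.2 = -1
t=23: ŷ = 2.2 + 4·23 = 94.2; e = 95.7 − 94.2 = 1.5
|e| > 1.25: t=7 (|e|=2), t=9 (|e|=2), t=15 (|e|=3), t=17 (|e|=2), t=23 (|e|=1.5) → 5

5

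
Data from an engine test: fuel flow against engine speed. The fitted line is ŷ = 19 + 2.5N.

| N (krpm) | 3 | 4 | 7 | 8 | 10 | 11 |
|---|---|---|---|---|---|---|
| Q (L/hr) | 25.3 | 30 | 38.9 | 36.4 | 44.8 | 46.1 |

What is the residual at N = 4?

r = 1

ŷ = 19 + 2.5·4 = 29
r = 30 − 29 = 1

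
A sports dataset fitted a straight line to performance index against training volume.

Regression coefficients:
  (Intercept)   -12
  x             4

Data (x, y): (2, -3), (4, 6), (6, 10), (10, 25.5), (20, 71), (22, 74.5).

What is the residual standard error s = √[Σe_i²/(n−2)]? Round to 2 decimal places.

x=2: ŷ = -12 + 4·2 = -4; e = -3 − (-4) = 1
x=4: ŷ = -12 + 4·4 = 4; e = 6 − 4 = 2
x=6: ŷ = -12 + 4·6 = 12; e = 10 − 12 = -2
x=10: ŷ = -12 + 4·10 = 28; e = 25.5 − 28 = -2.5
x=20: ŷ = -12 + 4·20 = 68; e = 71 − 68 = 3
x=22: ŷ = -12 + 4·22 = 76; e = 74.5 − 76 = -1.5
SSE = 1 + 4 + 4 + 6.25 + 9 + 2.25 = 26.5
s = √(26.5/4) = √6.625 ≈ 2.57

s = 2.57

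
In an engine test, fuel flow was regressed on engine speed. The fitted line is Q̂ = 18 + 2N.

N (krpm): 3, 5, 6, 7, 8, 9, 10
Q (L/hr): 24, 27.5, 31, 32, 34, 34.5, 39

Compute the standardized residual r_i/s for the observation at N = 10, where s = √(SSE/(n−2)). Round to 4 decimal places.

1.0541

N=3: Q̂ = 18 + 2·3 = 24; r = 24 − 24 = 0
N=5: Q̂ = 18 + 2·5 = 28; r = 27.5 − 28 = -0.5
N=6: Q̂ = 18 + 2·6 = 30; r = 31 − 30 = 1
N=7: Q̂ = 18 + 2·7 = 32; r = 32 − 32 = 0
N=8: Q̂ = 18 + 2·8 = 34; r = 34 − 34 = 0
N=9: Q̂ = 18 + 2·9 = 36; r = 34.5 − 36 = -1.5
N=10: Q̂ = 18 + 2·10 = 38; r = 39 − 38 = 1
SSE = 0 + 0.25 + 1 + 0 + 0 + 2.25 + 1 = 4.5
s = √(4.5/5) = 0.948683
r/s = 1 / 0.948683 = 1.0541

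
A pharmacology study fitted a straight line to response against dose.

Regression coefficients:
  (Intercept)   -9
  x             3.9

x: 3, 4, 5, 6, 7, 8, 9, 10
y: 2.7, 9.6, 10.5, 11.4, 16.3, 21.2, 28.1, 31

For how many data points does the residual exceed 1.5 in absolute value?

x=3: ŷ = -9 + 3.9·3 = 2.7; r = 2.7 − 2.7 = 0
x=4: ŷ = -9 + 3.9·4 = 6.6; r = 9.6 − 6.6 = 3
x=5: ŷ = -9 + 3.9·5 = 10.5; r = 10.5 − 10.5 = 0
x=6: ŷ = -9 + 3.9·6 = 14.4; r = 11.4 − 14.4 = -3
x=7: ŷ = -9 + 3.9·7 = 18.3; r = 16.3 − 18.3 = -2
x=8: ŷ = -9 + 3.9·8 = 22.2; r = 21.2 − 22.2 = -1
x=9: ŷ = -9 + 3.9·9 = 26.1; r = 28.1 − 26.1 = 2
x=10: ŷ = -9 + 3.9·10 = 30; r = 31 − 30 = 1
|r| > 1.5: x=4 (|r|=3), x=6 (|r|=3), x=7 (|r|=2), x=9 (|r|=2) → 4

4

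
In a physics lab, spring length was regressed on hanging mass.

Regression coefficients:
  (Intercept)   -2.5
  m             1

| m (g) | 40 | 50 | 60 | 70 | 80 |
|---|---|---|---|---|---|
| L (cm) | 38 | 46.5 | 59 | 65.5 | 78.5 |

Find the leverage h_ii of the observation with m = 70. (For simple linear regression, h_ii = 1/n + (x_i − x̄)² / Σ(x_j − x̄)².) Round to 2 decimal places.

m̄ = (40 + 50 + 60 + 70 + 80)/5 = 60
Σ(m − m̄)² = 400 + 100 + 0 + 100 + 400 = 1000
h = 1/5 + (10)²/1000 = 0.2 + 0.1 = 0.30

h = 0.30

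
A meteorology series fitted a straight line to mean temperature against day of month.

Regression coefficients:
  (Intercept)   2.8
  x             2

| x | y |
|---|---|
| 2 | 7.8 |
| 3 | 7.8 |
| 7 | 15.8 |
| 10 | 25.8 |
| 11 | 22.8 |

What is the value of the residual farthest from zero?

e = 3

x=2: ŷ = 2.8 + 2·2 = 6.8; e = 7.8 − 6.8 = 1
x=3: ŷ = 2.8 + 2·3 = 8.8; e = 7.8 − 8.8 = -1
x=7: ŷ = 2.8 + 2·7 = 16.8; e = 15.8 − 16.8 = -1
x=10: ŷ = 2.8 + 2·10 = 22.8; e = 25.8 − 22.8 = 3
x=11: ŷ = 2.8 + 2·11 = 24.8; e = 22.8 − 24.8 = -2
Largest |e| is 3 at x = 10, residual 3.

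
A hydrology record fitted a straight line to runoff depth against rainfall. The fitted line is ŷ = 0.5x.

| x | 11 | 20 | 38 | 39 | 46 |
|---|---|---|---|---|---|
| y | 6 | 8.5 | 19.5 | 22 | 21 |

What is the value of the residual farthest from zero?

x=11: ŷ = 0.5·11 = 5.5; e = 6 − 5.5 = 0.5
x=20: ŷ = 0.5·20 = 10; e = 8.5 − 10 = -1.5
x=38: ŷ = 0.5·38 = 19; e = 19.5 − 19 = 0.5
x=39: ŷ = 0.5·39 = 19.5; e = 22 − 19.5 = 2.5
x=46: ŷ = 0.5·46 = 23; e = 21 − 23 = -2
Largest |e| is 2.5 at x = 39, residual 2.5.

e = 2.5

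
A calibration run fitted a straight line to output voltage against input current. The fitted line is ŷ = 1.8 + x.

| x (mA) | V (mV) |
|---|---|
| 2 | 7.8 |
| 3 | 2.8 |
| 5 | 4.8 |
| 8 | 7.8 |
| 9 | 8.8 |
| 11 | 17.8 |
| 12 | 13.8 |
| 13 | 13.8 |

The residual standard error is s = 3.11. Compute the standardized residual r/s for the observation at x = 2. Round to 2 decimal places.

1.29

ŷ = 1.8 + 2 = 3.8
r = 7.8 − 3.8 = 4
r/s = 4 / 3.11 = 1.29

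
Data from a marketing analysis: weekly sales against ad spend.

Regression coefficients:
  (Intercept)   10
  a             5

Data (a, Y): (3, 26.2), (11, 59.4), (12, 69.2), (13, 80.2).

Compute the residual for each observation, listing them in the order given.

a=3: Ŷ = 10 + 5·3 = 25; r = 26.2 − 25 = 1.2
a=11: Ŷ = 10 + 5·11 = 65; r = 59.4 − 65 = -5.6
a=12: Ŷ = 10 + 5·12 = 70; r = 69.2 − 70 = -0.8
a=13: Ŷ = 10 + 5·13 = 75; r = 80.2 − 75 = 5.2

1.2, -5.6, -0.8, 5.2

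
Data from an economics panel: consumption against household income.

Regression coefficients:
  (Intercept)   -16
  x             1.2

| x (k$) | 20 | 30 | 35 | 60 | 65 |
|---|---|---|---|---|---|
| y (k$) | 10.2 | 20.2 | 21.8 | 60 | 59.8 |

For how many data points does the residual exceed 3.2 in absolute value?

2

x=20: ŷ = -16 + 1.2·20 = 8; r = 10.2 − 8 = 2.2
x=30: ŷ = -16 + 1.2·30 = 20; r = 20.2 − 20 = 0.2
x=35: ŷ = -16 + 1.2·35 = 26; r = 21.8 − 26 = -4.2
x=60: ŷ = -16 + 1.2·60 = 56; r = 60 − 56 = 4
x=65: ŷ = -16 + 1.2·65 = 62; r = 59.8 − 62 = -2.2
|r| > 3.2: x=35 (|r|=4.2), x=60 (|r|=4) → 2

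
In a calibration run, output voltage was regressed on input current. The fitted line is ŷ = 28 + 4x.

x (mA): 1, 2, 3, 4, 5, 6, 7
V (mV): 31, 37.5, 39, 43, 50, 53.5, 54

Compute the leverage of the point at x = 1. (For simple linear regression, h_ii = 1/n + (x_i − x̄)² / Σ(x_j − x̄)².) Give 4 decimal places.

x̄ = (1 + 2 + 3 + 4 + 5 + 6 + 7)/7 = 4
Σ(x − x̄)² = 9 + 4 + 1 + 0 + 1 + 4 + 9 = 28
h = 1/7 + (-3)²/28 = 0.142857 + 0.321429 = 0.4643

h = 0.4643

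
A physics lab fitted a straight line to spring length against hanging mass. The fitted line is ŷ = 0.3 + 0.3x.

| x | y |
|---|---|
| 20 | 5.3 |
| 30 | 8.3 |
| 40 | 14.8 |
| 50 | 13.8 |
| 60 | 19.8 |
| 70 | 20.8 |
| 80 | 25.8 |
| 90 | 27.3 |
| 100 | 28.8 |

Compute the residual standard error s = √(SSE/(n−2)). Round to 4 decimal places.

s = 1.5811

x=20: ŷ = 0.3 + 0.3·20 = 6.3; e = 5.3 − 6.3 = -1
x=30: ŷ = 0.3 + 0.3·30 = 9.3; e = 8.3 − 9.3 = -1
x=40: ŷ = 0.3 + 0.3·40 = 12.3; e = 14.8 − 12.3 = 2.5
x=50: ŷ = 0.3 + 0.3·50 = 15.3; e = 13.8 − 15.3 = -1.5
x=60: ŷ = 0.3 + 0.3·60 = 18.3; e = 19.8 − 18.3 = 1.5
x=70: ŷ = 0.3 + 0.3·70 = 21.3; e = 20.8 − 21.3 = -0.5
x=80: ŷ = 0.3 + 0.3·80 = 24.3; e = 25.8 − 24.3 = 1.5
x=90: ŷ = 0.3 + 0.3·90 = 27.3; e = 27.3 − 27.3 = 0
x=100: ŷ = 0.3 + 0.3·100 = 30.3; e = 28.8 − 30.3 = -1.5
SSE = 1 + 1 + 6.25 + 2.25 + 2.25 + 0.25 + 2.25 + 0 + 2.25 = 17.5
s = √(17.5/7) = √2.5 ≈ 1.5811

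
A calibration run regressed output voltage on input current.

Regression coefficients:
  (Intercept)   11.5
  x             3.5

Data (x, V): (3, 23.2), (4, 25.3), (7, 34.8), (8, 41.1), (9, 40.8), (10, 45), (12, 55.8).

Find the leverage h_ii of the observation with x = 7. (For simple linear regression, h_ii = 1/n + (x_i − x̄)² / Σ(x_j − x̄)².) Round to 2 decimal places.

x̄ = (3 + 4 + 7 + 8 + 9 + 10 + 12)/7 = 7.57143
Σ(x − x̄)² = 20.898 + 12.7551 + 0.326531 + 0.183673 + 2.04082 + 5.89796 + 19.6122 = 61.7143
h = 1/7 + (-0.571429)²/61.7143 = 0.142857 + 0.00529101 = 0.15

h = 0.15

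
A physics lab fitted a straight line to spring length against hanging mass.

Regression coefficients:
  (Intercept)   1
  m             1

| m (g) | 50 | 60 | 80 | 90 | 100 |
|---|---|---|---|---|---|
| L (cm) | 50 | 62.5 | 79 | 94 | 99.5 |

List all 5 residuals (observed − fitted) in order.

m=50: ŷ = 1 + 50 = 51; e = 50 − 51 = -1
m=60: ŷ = 1 + 60 = 61; e = 62.5 − 61 = 1.5
m=80: ŷ = 1 + 80 = 81; e = 79 − 81 = -2
m=90: ŷ = 1 + 90 = 91; e = 94 − 91 = 3
m=100: ŷ = 1 + 100 = 101; e = 99.5 − 101 = -1.5

-1, 1.5, -2, 3, -1.5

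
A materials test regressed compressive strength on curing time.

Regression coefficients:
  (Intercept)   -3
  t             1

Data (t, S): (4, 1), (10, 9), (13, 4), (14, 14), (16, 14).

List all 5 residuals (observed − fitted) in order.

0, 2, -6, 3, 1

t=4: ŷ = -3 + 4 = 1; r = 1 − 1 = 0
t=10: ŷ = -3 + 10 = 7; r = 9 − 7 = 2
t=13: ŷ = -3 + 13 = 10; r = 4 − 10 = -6
t=14: ŷ = -3 + 14 = 11; r = 14 − 11 = 3
t=16: ŷ = -3 + 16 = 13; r = 14 − 13 = 1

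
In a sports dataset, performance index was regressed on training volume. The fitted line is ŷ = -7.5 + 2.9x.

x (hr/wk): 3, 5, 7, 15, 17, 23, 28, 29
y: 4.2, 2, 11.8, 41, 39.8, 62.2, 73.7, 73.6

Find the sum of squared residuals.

x=3: ŷ = -7.5 + 2.9·3 = 1.2; r = 4.2 − 1.2 = 3
x=5: ŷ = -7.5 + 2.9·5 = 7; r = 2 − 7 = -5
x=7: ŷ = -7.5 + 2.9·7 = 12.8; r = 11.8 − 12.8 = -1
x=15: ŷ = -7.5 + 2.9·15 = 36; r = 41 − 36 = 5
x=17: ŷ = -7.5 + 2.9·17 = 41.8; r = 39.8 − 41.8 = -2
x=23: ŷ = -7.5 + 2.9·23 = 59.2; r = 62.2 − 59.2 = 3
x=28: ŷ = -7.5 + 2.9·28 = 73.7; r = 73.7 − 73.7 = 0
x=29: ŷ = -7.5 + 2.9·29 = 76.6; r = 73.6 − 76.6 = -3
SSE = 9 + 25 + 1 + 25 + 4 + 9 + 0 + 9 = 82

SSE = 82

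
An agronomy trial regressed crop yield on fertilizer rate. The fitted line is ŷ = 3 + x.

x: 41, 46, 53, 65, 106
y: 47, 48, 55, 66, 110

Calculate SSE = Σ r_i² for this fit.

SSE = 16

x=41: ŷ = 3 + 41 = 44; r = 47 − 44 = 3
x=46: ŷ = 3 + 46 = 49; r = 48 − 49 = -1
x=53: ŷ = 3 + 53 = 56; r = 55 − 56 = -1
x=65: ŷ = 3 + 65 = 68; r = 66 − 68 = -2
x=106: ŷ = 3 + 106 = 109; r = 110 − 109 = 1
SSE = 9 + 1 + 1 + 4 + 1 = 16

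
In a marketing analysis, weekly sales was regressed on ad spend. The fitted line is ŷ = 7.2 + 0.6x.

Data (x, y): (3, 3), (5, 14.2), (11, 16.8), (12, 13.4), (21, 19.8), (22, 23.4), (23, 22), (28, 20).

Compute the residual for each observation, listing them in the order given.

x=3: ŷ = 7.2 + 0.6·3 = 9; e = 3 − 9 = -6
x=5: ŷ = 7.2 + 0.6·5 = 10.2; e = 14.2 − 10.2 = 4
x=11: ŷ = 7.2 + 0.6·11 = 13.8; e = 16.8 − 13.8 = 3
x=12: ŷ = 7.2 + 0.6·12 = 14.4; e = 13.4 − 14.4 = -1
x=21: ŷ = 7.2 + 0.6·21 = 19.8; e = 19.8 − 19.8 = 0
x=22: ŷ = 7.2 + 0.6·22 = 20.4; e = 23.4 − 20.4 = 3
x=23: ŷ = 7.2 + 0.6·23 = 21; e = 22 − 21 = 1
x=28: ŷ = 7.2 + 0.6·28 = 24; e = 20 − 24 = -4

-6, 4, 3, -1, 0, 3, 1, -4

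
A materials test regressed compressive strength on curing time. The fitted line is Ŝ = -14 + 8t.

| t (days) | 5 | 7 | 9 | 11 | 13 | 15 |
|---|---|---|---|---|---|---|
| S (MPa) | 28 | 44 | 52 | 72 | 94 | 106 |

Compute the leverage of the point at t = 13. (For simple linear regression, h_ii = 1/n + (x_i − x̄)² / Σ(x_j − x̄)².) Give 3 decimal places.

t̄ = (5 + 7 + 9 + 11 + 13 + 15)/6 = 10
Σ(t − t̄)² = 25 + 9 + 1 + 1 + 9 + 25 = 70
h = 1/6 + (3)²/70 = 0.166667 + 0.128571 = 0.295

h = 0.295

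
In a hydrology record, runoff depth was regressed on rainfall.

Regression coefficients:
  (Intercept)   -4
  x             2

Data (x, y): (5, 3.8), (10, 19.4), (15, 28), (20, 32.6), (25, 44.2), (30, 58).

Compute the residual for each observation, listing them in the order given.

-2.2, 3.4, 2, -3.4, -1.8, 2

x=5: ŷ = -4 + 2·5 = 6; r = 3.8 − 6 = -2.2
x=10: ŷ = -4 + 2·10 = 16; r = 19.4 − 16 = 3.4
x=15: ŷ = -4 + 2·15 = 26; r = 28 − 26 = 2
x=20: ŷ = -4 + 2·20 = 36; r = 32.6 − 36 = -3.4
x=25: ŷ = -4 + 2·25 = 46; r = 44.2 − 46 = -1.8
x=30: ŷ = -4 + 2·30 = 56; r = 58 − 56 = 2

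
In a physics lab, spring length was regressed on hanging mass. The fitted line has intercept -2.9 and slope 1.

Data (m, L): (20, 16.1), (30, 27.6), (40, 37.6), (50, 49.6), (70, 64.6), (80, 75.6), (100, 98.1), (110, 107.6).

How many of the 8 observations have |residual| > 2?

m=20: ŷ = -2.9 + 20 = 17.1; r = 16.1 − 17.1 = -1
m=30: ŷ = -2.9 + 30 = 27.1; r = 27.6 − 27.1 = 0.5
m=40: ŷ = -2.9 + 40 = 37.1; r = 37.6 − 37.1 = 0.5
m=50: ŷ = -2.9 + 50 = 47.1; r = 49.6 − 47.1 = 2.5
m=70: ŷ = -2.9 + 70 = 67.1; r = 64.6 − 67.1 = -2.5
m=80: ŷ = -2.9 + 80 = 77.1; r = 75.6 − 77.1 = -1.5
m=100: ŷ = -2.9 + 100 = 97.1; r = 98.1 − 97.1 = 1
m=110: ŷ = -2.9 + 110 = 107.1; r = 107.6 − 107.1 = 0.5
|r| > 2: m=50 (|r|=2.5), m=70 (|r|=2.5) → 2

2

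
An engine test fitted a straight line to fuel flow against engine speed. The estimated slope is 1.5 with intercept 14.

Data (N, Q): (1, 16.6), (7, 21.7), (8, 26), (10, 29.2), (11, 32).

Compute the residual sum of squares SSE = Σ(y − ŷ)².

N=1: Q̂ = 14 + 1.5·1 = 15.5; e = 16.6 − 15.5 = 1.1
N=7: Q̂ = 14 + 1.5·7 = 24.5; e = 21.7 − 24.5 = -2.8
N=8: Q̂ = 14 + 1.5·8 = 26; e = 26 − 26 = 0
N=10: Q̂ = 14 + 1.5·10 = 29; e = 29.2 − 29 = 0.2
N=11: Q̂ = 14 + 1.5·11 = 30.5; e = 32 − 30.5 = 1.5
SSE = 1.21 + 7.84 + 0 + 0.04 + 2.25 = 11.34

SSE = 11.34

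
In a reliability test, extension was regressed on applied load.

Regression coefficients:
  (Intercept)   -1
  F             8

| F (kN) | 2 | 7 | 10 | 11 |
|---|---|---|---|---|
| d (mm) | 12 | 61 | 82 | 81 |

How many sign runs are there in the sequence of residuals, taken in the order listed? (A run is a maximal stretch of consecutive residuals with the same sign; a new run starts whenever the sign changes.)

3 runs

F=2: ŷ = -1 + 8·2 = 15; r = 12 − 15 = -3
F=7: ŷ = -1 + 8·7 = 55; r = 61 − 55 = 6
F=10: ŷ = -1 + 8·10 = 79; r = 82 − 79 = 3
F=11: ŷ = -1 + 8·11 = 87; r = 81 − 87 = -6
Signs: − + + −
Runs: −×1, +×2, −×1 → 3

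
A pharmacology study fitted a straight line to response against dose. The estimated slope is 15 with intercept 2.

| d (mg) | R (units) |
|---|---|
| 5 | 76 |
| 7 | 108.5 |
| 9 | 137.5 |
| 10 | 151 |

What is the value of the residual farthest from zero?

d=5: R̂ = 2 + 15·5 = 77; e = 76 − 77 = -1
d=7: R̂ = 2 + 15·7 = 107; e = 108.5 − 107 = 1.5
d=9: R̂ = 2 + 15·9 = 137; e = 137.5 − 137 = 0.5
d=10: R̂ = 2 + 15·10 = 152; e = 151 − 152 = -1
Largest |e| is 1.5 at d = 7, residual 1.5.

e = 1.5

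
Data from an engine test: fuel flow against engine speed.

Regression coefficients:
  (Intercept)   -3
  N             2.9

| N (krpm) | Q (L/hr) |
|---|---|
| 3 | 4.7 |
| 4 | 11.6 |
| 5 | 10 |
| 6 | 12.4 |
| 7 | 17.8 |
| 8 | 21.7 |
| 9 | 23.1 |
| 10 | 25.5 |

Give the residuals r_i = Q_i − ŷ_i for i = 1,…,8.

-1, 3, -1.5, -2, 0.5, 1.5, 0, -0.5

N=3: ŷ = -3 + 2.9·3 = 5.7; r = 4.7 − 5.7 = -1
N=4: ŷ = -3 + 2.9·4 = 8.6; r = 11.6 − 8.6 = 3
N=5: ŷ = -3 + 2.9·5 = 11.5; r = 10 − 11.5 = -1.5
N=6: ŷ = -3 + 2.9·6 = 14.4; r = 12.4 − 14.4 = -2
N=7: ŷ = -3 + 2.9·7 = 17.3; r = 17.8 − 17.3 = 0.5
N=8: ŷ = -3 + 2.9·8 = 20.2; r = 21.7 − 20.2 = 1.5
N=9: ŷ = -3 + 2.9·9 = 23.1; r = 23.1 − 23.1 = 0
N=10: ŷ = -3 + 2.9·10 = 26; r = 25.5 − 26 = -0.5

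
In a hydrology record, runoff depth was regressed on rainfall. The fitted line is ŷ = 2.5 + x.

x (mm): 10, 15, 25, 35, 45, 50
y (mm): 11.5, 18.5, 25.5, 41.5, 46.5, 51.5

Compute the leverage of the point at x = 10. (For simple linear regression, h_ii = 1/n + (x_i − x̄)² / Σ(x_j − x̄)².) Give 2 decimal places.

x̄ = (10 + 15 + 25 + 35 + 45 + 50)/6 = 30
Σ(x − x̄)² = 400 + 225 + 25 + 25 + 225 + 400 = 1300
h = 1/6 + (-20)²/1300 = 0.166667 + 0.307692 = 0.47

h = 0.47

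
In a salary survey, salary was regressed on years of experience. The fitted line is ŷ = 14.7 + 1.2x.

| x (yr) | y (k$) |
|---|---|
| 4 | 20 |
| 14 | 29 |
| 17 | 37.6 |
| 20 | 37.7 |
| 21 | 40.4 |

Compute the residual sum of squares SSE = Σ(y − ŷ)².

x=4: ŷ = 14.7 + 1.2·4 = 19.5; e = 20 − 19.5 = 0.5
x=14: ŷ = 14.7 + 1.2·14 = 31.5; e = 29 − 31.5 = -2.5
x=17: ŷ = 14.7 + 1.2·17 = 35.1; e = 37.6 − 35.1 = 2.5
x=20: ŷ = 14.7 + 1.2·20 = 38.7; e = 37.7 − 38.7 = -1
x=21: ŷ = 14.7 + 1.2·21 = 39.9; e = 40.4 − 39.9 = 0.5
SSE = 0.25 + 6.25 + 6.25 + 1 + 0.25 = 14

SSE = 14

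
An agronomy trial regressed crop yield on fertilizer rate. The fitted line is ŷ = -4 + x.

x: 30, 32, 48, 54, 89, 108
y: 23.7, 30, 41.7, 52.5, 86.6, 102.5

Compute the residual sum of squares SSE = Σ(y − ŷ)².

SSE = 25.64

x=30: ŷ = -4 + 30 = 26; r = 23.7 − 26 = -2.3
x=32: ŷ = -4 + 32 = 28; r = 30 − 28 = 2
x=48: ŷ = -4 + 48 = 44; r = 41.7 − 44 = -2.3
x=54: ŷ = -4 + 54 = 50; r = 52.5 − 50 = 2.5
x=89: ŷ = -4 + 89 = 85; r = 86.6 − 85 = 1.6
x=108: ŷ = -4 + 108 = 104; r = 102.5 − 104 = -1.5
SSE = 5.29 + 4 + 5.29 + 6.25 + 2.56 + 2.25 = 25.64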